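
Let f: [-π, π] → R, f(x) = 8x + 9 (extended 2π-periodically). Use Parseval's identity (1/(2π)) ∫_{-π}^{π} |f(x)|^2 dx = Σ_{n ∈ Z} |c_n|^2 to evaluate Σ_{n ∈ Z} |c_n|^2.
Σ |c_n|^2 = 64π^2/3 + 81

Expand and integrate term by term over [-π, π]:
  ∫ (8x)^2 dx = 64·(2π^3/3); ∫ 2·8·(9)·x dx = 0 (odd integrand); ∫ 9^2 dx = 81·2π.
So (1/(2π)) ∫_{-π}^{π} (8x + 9)^2 dx = 64π^2/3 + 81 = 64π^2/3 + 81.
Parseval ⇒ Σ |c_n|^2 = 64π^2/3 + 81.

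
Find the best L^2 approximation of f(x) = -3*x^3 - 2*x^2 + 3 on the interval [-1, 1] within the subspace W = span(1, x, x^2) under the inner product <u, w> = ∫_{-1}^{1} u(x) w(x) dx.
g(x) = -2*x^2 - 9*x/5 + 3

The best approximation g ∈ W is the orthogonal projection of f onto W. Writing g = a_0 + a_1 x + a_2 x^2, the coefficients solve the normal equations G · a = b where
  G_{ij} = <φ_i, φ_j> and b_i = <f, φ_i>, with φ_0 = 1, φ_1 = x, φ_2 = x^2.
G =
  [2, 0, 2/3]
  [0, 2/3, 0]
  [2/3, 0, 2/5],
b = (14/3, -6/5, 6/5).
Solving gives a_0 = 3, a_1 = -9/5, a_2 = -2, so
  g(x) = -2*x^2 - 9*x/5 + 3.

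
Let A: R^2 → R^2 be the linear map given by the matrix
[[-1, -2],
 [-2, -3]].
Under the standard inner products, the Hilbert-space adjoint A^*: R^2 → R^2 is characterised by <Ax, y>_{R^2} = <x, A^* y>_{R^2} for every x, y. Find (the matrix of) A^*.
A^* = A^T =
[[-1, -2],
 [-2, -3]]

For real matrices with standard dot products, the defining identity <Ax, y> = <x, A^* y> gives (Ax)^T y = x^T (A^*) y, i.e. x^T A^T y = x^T (A^*) y. Since this holds for all x, y, we must have A^* = A^T. Therefore
A^* =
[[-1, -2],
 [-2, -3]].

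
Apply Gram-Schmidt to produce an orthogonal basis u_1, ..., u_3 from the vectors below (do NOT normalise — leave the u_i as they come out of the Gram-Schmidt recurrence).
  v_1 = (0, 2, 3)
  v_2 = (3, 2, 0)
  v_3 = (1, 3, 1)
Orthogonal basis:
  u_1 = (0, 2, 3)
  u_2 = (3, 18/13, -12/13)
  u_3 = (-10/17, 15/17, -10/17)

Apply the Gram-Schmidt recurrence
  u_1 = v_1
  u_i = v_i − Σ_{j<i} ((v_i · u_j) / (u_j · u_j)) · u_j.

Step by step this gives:
  u_1 = (0, 2, 3)
  u_2 = (3, 18/13, -12/13)
  u_3 = (-10/17, 15/17, -10/17)

Orthogonality check:
  u_2 · u_1 = 0 (should be 0)
  u_3 · u_1 = 0 (should be 0)
  u_3 · u_2 = 0 (should be 0)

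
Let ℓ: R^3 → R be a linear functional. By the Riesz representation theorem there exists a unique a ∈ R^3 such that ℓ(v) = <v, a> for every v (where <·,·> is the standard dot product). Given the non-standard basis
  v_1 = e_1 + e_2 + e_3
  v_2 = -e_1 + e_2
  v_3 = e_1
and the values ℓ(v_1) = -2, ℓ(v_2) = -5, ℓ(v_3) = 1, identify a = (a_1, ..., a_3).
a = (1, -4, 1)

Write a = (a_1, ..., a_3) in the standard basis. For each basis vector v_i, ℓ(v_i) = <v_i, a> is a linear equation in the a_j's. Collect the n equations into a matrix system V a = ℓ, where row i of V is v_i (expressed in the standard basis). Since V is invertible (lower-triangular with 1s on the diagonal, up to permutation), solve by back-substitution:
  V =
[[1, 1, 1],
 [-1, 1, 0],
 [1, 0, 0]]
  V a = (-2, -5, 1)
Solving gives a = (1, -4, 1).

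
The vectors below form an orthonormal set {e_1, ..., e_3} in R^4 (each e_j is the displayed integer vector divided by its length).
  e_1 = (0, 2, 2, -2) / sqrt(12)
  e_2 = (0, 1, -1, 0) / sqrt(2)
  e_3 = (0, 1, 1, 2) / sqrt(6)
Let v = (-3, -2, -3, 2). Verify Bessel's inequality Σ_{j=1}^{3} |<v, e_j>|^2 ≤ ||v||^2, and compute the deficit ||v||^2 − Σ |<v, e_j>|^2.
Σ |<v, e_j>|^2 = 17; ||v||^2 = 26; deficit = 9

Write each e_j = u_j / sqrt(<u_j, u_j>) where u_j is the displayed integer vector. Then <v, e_j> = <v, u_j> / sqrt(<u_j, u_j>), so |<v, e_j>|^2 = <v, u_j>^2 / <u_j, u_j>.
Coefficients: <v, e_1> = -14/sqrt(12), <v, e_2> = 1/sqrt(2), <v, e_3> = -1/sqrt(6).
Square and sum: Σ |<v, e_j>|^2 = 17.
Compute ||v||^2 = v·v = 26.
Deficit = 26 − 17 = 9 ≥ 0, confirming Bessel's inequality. (The deficit equals ||v − Σ <v,e_j> e_j||^2, the squared distance from v to span{e_j}.)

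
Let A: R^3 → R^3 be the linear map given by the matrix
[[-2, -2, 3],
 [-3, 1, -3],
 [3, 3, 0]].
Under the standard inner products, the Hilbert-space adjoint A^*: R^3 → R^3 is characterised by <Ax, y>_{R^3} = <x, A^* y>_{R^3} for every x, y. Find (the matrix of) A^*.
A^* = A^T =
[[-2, -3, 3],
 [-2, 1, 3],
 [3, -3, 0]]

For real matrices with standard dot products, the defining identity <Ax, y> = <x, A^* y> gives (Ax)^T y = x^T (A^*) y, i.e. x^T A^T y = x^T (A^*) y. Since this holds for all x, y, we must have A^* = A^T. Therefore
A^* =
[[-2, -3, 3],
 [-2, 1, 3],
 [3, -3, 0]].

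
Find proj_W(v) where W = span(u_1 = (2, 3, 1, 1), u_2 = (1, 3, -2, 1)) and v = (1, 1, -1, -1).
proj_W(v) = (7/25, 24/25, -19/25, 8/25)

Set up U = [u_1 | ... | u_2] ∈ R^(4×2). The projector onto W = col(U) is P = U (U^T U)^(-1) U^T.
Compute U^T U =
  [15, 10]
  [10, 15],
and U^T v = (3, 5).
Solve U^T U · c = U^T v for the coefficients: c = (-1/25, 9/25). The projection is proj_W(v) = U c.
Check: (v - proj_W(v)) · u_1 = 0  (should be 0).
Check: (v - proj_W(v)) · u_2 = 0  (should be 0).
Result: proj_W(v) = (7/25, 24/25, -19/25, 8/25).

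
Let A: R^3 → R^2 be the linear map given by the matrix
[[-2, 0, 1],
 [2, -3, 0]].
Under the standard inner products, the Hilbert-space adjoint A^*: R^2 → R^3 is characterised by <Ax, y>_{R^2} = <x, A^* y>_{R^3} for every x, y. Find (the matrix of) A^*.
A^* = A^T =
[[-2, 2],
 [0, -3],
 [1, 0]]

For real matrices with standard dot products, the defining identity <Ax, y> = <x, A^* y> gives (Ax)^T y = x^T (A^*) y, i.e. x^T A^T y = x^T (A^*) y. Since this holds for all x, y, we must have A^* = A^T. Therefore
A^* =
[[-2, 2],
 [0, -3],
 [1, 0]].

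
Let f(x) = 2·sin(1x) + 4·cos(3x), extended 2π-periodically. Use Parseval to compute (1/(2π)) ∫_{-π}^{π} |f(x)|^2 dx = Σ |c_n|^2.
Σ |c_n|^2 = 10

Expand |f|^2 and use orthogonality of {sin(nx), cos(mx)} on [-π, π]:
  ∫_{-π}^{π} sin(nx)^2 dx = π, ∫ cos(mx)^2 dx = π, and cross terms integrate to 0.
So ∫_{-π}^{π} f(x)^2 dx = 2^2 · π + 4^2 · π = (4 + 16)π.
Divide by 2π: (4 + 16)/2 = 10.
By Parseval, this equals Σ |c_n|^2.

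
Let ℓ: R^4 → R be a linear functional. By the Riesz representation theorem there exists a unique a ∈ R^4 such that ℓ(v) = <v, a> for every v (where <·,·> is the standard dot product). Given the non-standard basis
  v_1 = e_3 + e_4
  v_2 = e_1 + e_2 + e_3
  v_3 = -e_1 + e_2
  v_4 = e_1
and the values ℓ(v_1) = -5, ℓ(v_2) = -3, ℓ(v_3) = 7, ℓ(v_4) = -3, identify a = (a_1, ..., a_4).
a = (-3, 4, -4, -1)

Write a = (a_1, ..., a_4) in the standard basis. For each basis vector v_i, ℓ(v_i) = <v_i, a> is a linear equation in the a_j's. Collect the n equations into a matrix system V a = ℓ, where row i of V is v_i (expressed in the standard basis). Since V is invertible (lower-triangular with 1s on the diagonal, up to permutation), solve by back-substitution:
  V =
[[0, 0, 1, 1],
 [1, 1, 1, 0],
 [-1, 1, 0, 0],
 [1, 0, 0, 0]]
  V a = (-5, -3, 7, -3)
Solving gives a = (-3, 4, -4, -1).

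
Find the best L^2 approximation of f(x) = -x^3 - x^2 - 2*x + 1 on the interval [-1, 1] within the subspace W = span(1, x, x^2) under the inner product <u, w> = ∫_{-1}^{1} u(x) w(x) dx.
g(x) = -x^2 - 13*x/5 + 1

The best approximation g ∈ W is the orthogonal projection of f onto W. Writing g = a_0 + a_1 x + a_2 x^2, the coefficients solve the normal equations G · a = b where
  G_{ij} = <φ_i, φ_j> and b_i = <f, φ_i>, with φ_0 = 1, φ_1 = x, φ_2 = x^2.
G =
  [2, 0, 2/3]
  [0, 2/3, 0]
  [2/3, 0, 2/5],
b = (4/3, -26/15, 4/15).
Solving gives a_0 = 1, a_1 = -13/5, a_2 = -1, so
  g(x) = -x^2 - 13*x/5 + 1.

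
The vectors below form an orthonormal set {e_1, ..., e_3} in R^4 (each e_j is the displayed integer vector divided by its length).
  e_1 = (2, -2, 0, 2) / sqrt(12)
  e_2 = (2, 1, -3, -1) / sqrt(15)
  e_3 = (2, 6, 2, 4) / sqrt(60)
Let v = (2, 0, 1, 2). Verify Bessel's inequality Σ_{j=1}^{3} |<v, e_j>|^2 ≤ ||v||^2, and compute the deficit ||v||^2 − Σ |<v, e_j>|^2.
Σ |<v, e_j>|^2 = 26/3; ||v||^2 = 9; deficit = 1/3

Write each e_j = u_j / sqrt(<u_j, u_j>) where u_j is the displayed integer vector. Then <v, e_j> = <v, u_j> / sqrt(<u_j, u_j>), so |<v, e_j>|^2 = <v, u_j>^2 / <u_j, u_j>.
Coefficients: <v, e_1> = 8/sqrt(12), <v, e_2> = -1/sqrt(15), <v, e_3> = 14/sqrt(60).
Square and sum: Σ |<v, e_j>|^2 = 26/3.
Compute ||v||^2 = v·v = 9.
Deficit = 9 − 26/3 = 1/3 ≥ 0, confirming Bessel's inequality. (The deficit equals ||v − Σ <v,e_j> e_j||^2, the squared distance from v to span{e_j}.)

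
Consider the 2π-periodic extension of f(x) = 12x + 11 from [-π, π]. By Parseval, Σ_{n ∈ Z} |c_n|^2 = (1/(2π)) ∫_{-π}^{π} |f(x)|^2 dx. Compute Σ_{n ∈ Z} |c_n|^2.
Σ |c_n|^2 = 48π^2 + 121

Expand and integrate term by term over [-π, π]:
  ∫ (12x)^2 dx = 144·(2π^3/3); ∫ 2·12·(11)·x dx = 0 (odd integrand); ∫ 11^2 dx = 121·2π.
So (1/(2π)) ∫_{-π}^{π} (12x + 11)^2 dx = 144π^2/3 + 121 = 48π^2 + 121.
Parseval ⇒ Σ |c_n|^2 = 48π^2 + 121.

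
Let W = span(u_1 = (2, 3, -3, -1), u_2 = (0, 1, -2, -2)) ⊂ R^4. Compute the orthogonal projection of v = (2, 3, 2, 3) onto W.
proj_W(v) = (113/43, 67/43, 71/86, 297/86)

Set up U = [u_1 | ... | u_2] ∈ R^(4×2). The projector onto W = col(U) is P = U (U^T U)^(-1) U^T.
Compute U^T U =
  [23, 11]
  [11, 9],
and U^T v = (4, -7).
Solve U^T U · c = U^T v for the coefficients: c = (113/86, -205/86). The projection is proj_W(v) = U c.
Check: (v - proj_W(v)) · u_1 = 0  (should be 0).
Check: (v - proj_W(v)) · u_2 = 0  (should be 0).
Result: proj_W(v) = (113/43, 67/43, 71/86, 297/86).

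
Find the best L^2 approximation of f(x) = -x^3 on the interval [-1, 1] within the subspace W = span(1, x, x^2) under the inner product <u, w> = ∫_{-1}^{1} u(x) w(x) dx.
g(x) = -3*x/5

The best approximation g ∈ W is the orthogonal projection of f onto W. Writing g = a_0 + a_1 x + a_2 x^2, the coefficients solve the normal equations G · a = b where
  G_{ij} = <φ_i, φ_j> and b_i = <f, φ_i>, with φ_0 = 1, φ_1 = x, φ_2 = x^2.
G =
  [2, 0, 2/3]
  [0, 2/3, 0]
  [2/3, 0, 2/5],
b = (0, -2/5, 0).
Solving gives a_0 = 0, a_1 = -3/5, a_2 = 0, so
  g(x) = -3*x/5.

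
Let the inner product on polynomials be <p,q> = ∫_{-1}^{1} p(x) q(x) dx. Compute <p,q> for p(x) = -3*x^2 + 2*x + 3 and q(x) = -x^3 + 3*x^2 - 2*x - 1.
<p,q> = -76/15

Expand the product: p(x)·q(x) = 3*x^5 - 11*x^4 + 9*x^3 + 8*x^2 - 8*x - 3.
∫_{-1}^{1} of each monomial x^k gives [2/(k+1) if k even, 0 if k odd]. Integrating term-by-term (or equivalently evaluating the antiderivative F(x) = x^6/2 - 11*x^5/5 + 9*x^4/4 + 8*x^3/3 - 4*x^2 - 3*x at the endpoints):
  F(1) − F(−1) = -227/60 − (77/60) = -76/15.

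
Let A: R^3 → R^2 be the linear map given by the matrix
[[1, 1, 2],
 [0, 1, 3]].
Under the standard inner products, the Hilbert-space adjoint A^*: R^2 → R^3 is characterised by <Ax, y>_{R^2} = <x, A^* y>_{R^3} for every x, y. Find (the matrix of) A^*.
A^* = A^T =
[[1, 0],
 [1, 1],
 [2, 3]]

For real matrices with standard dot products, the defining identity <Ax, y> = <x, A^* y> gives (Ax)^T y = x^T (A^*) y, i.e. x^T A^T y = x^T (A^*) y. Since this holds for all x, y, we must have A^* = A^T. Therefore
A^* =
[[1, 0],
 [1, 1],
 [2, 3]].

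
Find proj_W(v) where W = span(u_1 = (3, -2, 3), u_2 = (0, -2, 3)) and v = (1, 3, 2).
proj_W(v) = (1, 0, 0)

Set up U = [u_1 | ... | u_2] ∈ R^(3×2). The projector onto W = col(U) is P = U (U^T U)^(-1) U^T.
Compute U^T U =
  [22, 13]
  [13, 13],
and U^T v = (3, 0).
Solve U^T U · c = U^T v for the coefficients: c = (1/3, -1/3). The projection is proj_W(v) = U c.
Check: (v - proj_W(v)) · u_1 = 0  (should be 0).
Check: (v - proj_W(v)) · u_2 = 0  (should be 0).
Result: proj_W(v) = (1, 0, 0).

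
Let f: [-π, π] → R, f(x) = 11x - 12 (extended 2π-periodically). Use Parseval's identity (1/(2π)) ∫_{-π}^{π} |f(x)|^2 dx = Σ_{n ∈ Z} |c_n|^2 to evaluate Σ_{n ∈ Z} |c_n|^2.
Σ |c_n|^2 = 121π^2/3 + 144

Expand and integrate term by term over [-π, π]:
  ∫ (11x)^2 dx = 121·(2π^3/3); ∫ 2·11·(-12)·x dx = 0 (odd integrand); ∫ (-12)^2 dx = 144·2π.
So (1/(2π)) ∫_{-π}^{π} (11x - 12)^2 dx = 121π^2/3 + 144 = 121π^2/3 + 144.
Parseval ⇒ Σ |c_n|^2 = 121π^2/3 + 144.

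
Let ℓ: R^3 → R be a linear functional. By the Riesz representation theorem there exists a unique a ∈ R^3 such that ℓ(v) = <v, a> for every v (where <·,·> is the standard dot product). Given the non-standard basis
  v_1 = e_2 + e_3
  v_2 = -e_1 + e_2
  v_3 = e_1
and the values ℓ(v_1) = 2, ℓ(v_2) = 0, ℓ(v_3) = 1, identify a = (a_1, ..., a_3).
a = (1, 1, 1)

Write a = (a_1, ..., a_3) in the standard basis. For each basis vector v_i, ℓ(v_i) = <v_i, a> is a linear equation in the a_j's. Collect the n equations into a matrix system V a = ℓ, where row i of V is v_i (expressed in the standard basis). Since V is invertible (lower-triangular with 1s on the diagonal, up to permutation), solve by back-substitution:
  V =
[[0, 1, 1],
 [-1, 1, 0],
 [1, 0, 0]]
  V a = (2, 0, 1)
Solving gives a = (1, 1, 1).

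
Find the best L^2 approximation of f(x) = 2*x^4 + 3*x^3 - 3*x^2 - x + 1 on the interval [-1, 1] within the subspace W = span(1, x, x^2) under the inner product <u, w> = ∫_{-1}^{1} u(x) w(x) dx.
g(x) = -9*x^2/7 + 4*x/5 + 29/35

The best approximation g ∈ W is the orthogonal projection of f onto W. Writing g = a_0 + a_1 x + a_2 x^2, the coefficients solve the normal equations G · a = b where
  G_{ij} = <φ_i, φ_j> and b_i = <f, φ_i>, with φ_0 = 1, φ_1 = x, φ_2 = x^2.
G =
  [2, 0, 2/3]
  [0, 2/3, 0]
  [2/3, 0, 2/5],
b = (4/5, 8/15, 4/105).
Solving gives a_0 = 29/35, a_1 = 4/5, a_2 = -9/7, so
  g(x) = -9*x^2/7 + 4*x/5 + 29/35.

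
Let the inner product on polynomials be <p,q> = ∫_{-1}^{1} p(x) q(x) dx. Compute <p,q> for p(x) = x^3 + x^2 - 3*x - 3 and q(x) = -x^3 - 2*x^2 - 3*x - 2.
<p,q> = 2056/105

Expand the product: p(x)·q(x) = -x^6 - 3*x^5 - 2*x^4 + 4*x^3 + 13*x^2 + 15*x + 6.
∫_{-1}^{1} of each monomial x^k gives [2/(k+1) if k even, 0 if k odd]. Integrating term-by-term (or equivalently evaluating the antiderivative F(x) = -x^7/7 - x^6/2 - 2*x^5/5 + x^4 + 13*x^3/3 + 15*x^2/2 + 6*x at the endpoints):
  F(1) − F(−1) = 1868/105 − (-188/105) = 2056/105.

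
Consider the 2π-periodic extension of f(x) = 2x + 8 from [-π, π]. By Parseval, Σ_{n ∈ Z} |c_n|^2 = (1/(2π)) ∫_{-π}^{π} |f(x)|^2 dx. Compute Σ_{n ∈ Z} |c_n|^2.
Σ |c_n|^2 = 4π^2/3 + 64

Expand and integrate term by term over [-π, π]:
  ∫ (2x)^2 dx = 4·(2π^3/3); ∫ 2·2·(8)·x dx = 0 (odd integrand); ∫ 8^2 dx = 64·2π.
So (1/(2π)) ∫_{-π}^{π} (2x + 8)^2 dx = 4π^2/3 + 64 = 4π^2/3 + 64.
Parseval ⇒ Σ |c_n|^2 = 4π^2/3 + 64.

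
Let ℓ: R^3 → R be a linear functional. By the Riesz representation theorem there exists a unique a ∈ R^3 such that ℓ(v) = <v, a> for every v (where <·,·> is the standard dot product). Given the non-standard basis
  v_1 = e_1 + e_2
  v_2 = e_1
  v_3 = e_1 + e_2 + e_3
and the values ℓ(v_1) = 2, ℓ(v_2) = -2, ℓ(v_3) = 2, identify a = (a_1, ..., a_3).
a = (-2, 4, 0)

Write a = (a_1, ..., a_3) in the standard basis. For each basis vector v_i, ℓ(v_i) = <v_i, a> is a linear equation in the a_j's. Collect the n equations into a matrix system V a = ℓ, where row i of V is v_i (expressed in the standard basis). Since V is invertible (lower-triangular with 1s on the diagonal, up to permutation), solve by back-substitution:
  V =
[[1, 1, 0],
 [1, 0, 0],
 [1, 1, 1]]
  V a = (2, -2, 2)
Solving gives a = (-2, 4, 0).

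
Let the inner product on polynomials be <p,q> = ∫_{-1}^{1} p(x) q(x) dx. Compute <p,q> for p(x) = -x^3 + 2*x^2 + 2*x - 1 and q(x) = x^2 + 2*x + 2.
<p,q> = 2/3

Expand the product: p(x)·q(x) = -x^5 + 4*x^3 + 7*x^2 + 2*x - 2.
∫_{-1}^{1} of each monomial x^k gives [2/(k+1) if k even, 0 if k odd]. Integrating term-by-term (or equivalently evaluating the antiderivative F(x) = -x^6/6 + x^4 + 7*x^3/3 + x^2 - 2*x at the endpoints):
  F(1) − F(−1) = 13/6 − (3/2) = 2/3.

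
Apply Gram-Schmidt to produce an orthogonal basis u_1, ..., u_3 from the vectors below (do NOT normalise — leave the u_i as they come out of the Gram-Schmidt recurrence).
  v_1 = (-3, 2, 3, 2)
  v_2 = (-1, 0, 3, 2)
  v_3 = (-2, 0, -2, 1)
Orthogonal basis:
  u_1 = (-3, 2, 3, 2)
  u_2 = (11/13, -16/13, 15/13, 10/13)
  u_3 = (-10/9, -10/9, -4/3, 13/9)

Apply the Gram-Schmidt recurrence
  u_1 = v_1
  u_i = v_i − Σ_{j<i} ((v_i · u_j) / (u_j · u_j)) · u_j.

Step by step this gives:
  u_1 = (-3, 2, 3, 2)
  u_2 = (11/13, -16/13, 15/13, 10/13)
  u_3 = (-10/9, -10/9, -4/3, 13/9)

Orthogonality check:
  u_2 · u_1 = 0 (should be 0)
  u_3 · u_1 = 0 (should be 0)
  u_3 · u_2 = 0 (should be 0)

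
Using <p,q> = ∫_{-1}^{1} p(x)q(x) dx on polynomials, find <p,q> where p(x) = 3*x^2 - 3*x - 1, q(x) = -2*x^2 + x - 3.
<p,q> = -46/15

Expand the product: p(x)·q(x) = -6*x^4 + 9*x^3 - 10*x^2 + 8*x + 3.
∫_{-1}^{1} of each monomial x^k gives [2/(k+1) if k even, 0 if k odd]. Integrating term-by-term (or equivalently evaluating the antiderivative F(x) = -6*x^5/5 + 9*x^4/4 - 10*x^3/3 + 4*x^2 + 3*x at the endpoints):
  F(1) − F(−1) = 283/60 − (467/60) = -46/15.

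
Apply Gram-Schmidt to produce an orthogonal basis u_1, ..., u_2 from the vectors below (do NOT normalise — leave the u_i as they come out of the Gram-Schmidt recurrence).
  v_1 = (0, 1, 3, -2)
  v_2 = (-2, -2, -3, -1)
Orthogonal basis:
  u_1 = (0, 1, 3, -2)
  u_2 = (-2, -19/14, -15/14, -16/7)

Apply the Gram-Schmidt recurrence
  u_1 = v_1
  u_i = v_i − Σ_{j<i} ((v_i · u_j) / (u_j · u_j)) · u_j.

Step by step this gives:
  u_1 = (0, 1, 3, -2)
  u_2 = (-2, -19/14, -15/14, -16/7)

Orthogonality check:
  u_2 · u_1 = 0 (should be 0)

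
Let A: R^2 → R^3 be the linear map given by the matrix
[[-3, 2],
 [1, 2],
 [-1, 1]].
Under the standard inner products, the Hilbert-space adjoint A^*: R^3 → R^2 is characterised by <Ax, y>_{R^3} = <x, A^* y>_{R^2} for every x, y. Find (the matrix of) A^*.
A^* = A^T =
[[-3, 1, -1],
 [2, 2, 1]]

For real matrices with standard dot products, the defining identity <Ax, y> = <x, A^* y> gives (Ax)^T y = x^T (A^*) y, i.e. x^T A^T y = x^T (A^*) y. Since this holds for all x, y, we must have A^* = A^T. Therefore
A^* =
[[-3, 1, -1],
 [2, 2, 1]].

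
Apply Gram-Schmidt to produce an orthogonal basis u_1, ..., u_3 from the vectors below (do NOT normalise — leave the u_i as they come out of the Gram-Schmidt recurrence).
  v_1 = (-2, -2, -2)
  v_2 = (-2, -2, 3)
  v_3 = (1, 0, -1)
Orthogonal basis:
  u_1 = (-2, -2, -2)
  u_2 = (-5/3, -5/3, 10/3)
  u_3 = (1/2, -1/2, 0)

Apply the Gram-Schmidt recurrence
  u_1 = v_1
  u_i = v_i − Σ_{j<i} ((v_i · u_j) / (u_j · u_j)) · u_j.

Step by step this gives:
  u_1 = (-2, -2, -2)
  u_2 = (-5/3, -5/3, 10/3)
  u_3 = (1/2, -1/2, 0)

Orthogonality check:
  u_2 · u_1 = 0 (should be 0)
  u_3 · u_1 = 0 (should be 0)
  u_3 · u_2 = 0 (should be 0)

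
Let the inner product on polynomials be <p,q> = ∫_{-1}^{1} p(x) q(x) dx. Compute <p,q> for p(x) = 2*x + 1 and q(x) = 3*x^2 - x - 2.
<p,q> = -10/3

Expand the product: p(x)·q(x) = 6*x^3 + x^2 - 5*x - 2.
∫_{-1}^{1} of each monomial x^k gives [2/(k+1) if k even, 0 if k odd]. Integrating term-by-term (or equivalently evaluating the antiderivative F(x) = 3*x^4/2 + x^3/3 - 5*x^2/2 - 2*x at the endpoints):
  F(1) − F(−1) = -8/3 − (2/3) = -10/3.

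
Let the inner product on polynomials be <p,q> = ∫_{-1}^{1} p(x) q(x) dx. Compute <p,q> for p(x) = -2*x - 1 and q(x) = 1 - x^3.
<p,q> = -6/5

Expand the product: p(x)·q(x) = 2*x^4 + x^3 - 2*x - 1.
∫_{-1}^{1} of each monomial x^k gives [2/(k+1) if k even, 0 if k odd]. Integrating term-by-term (or equivalently evaluating the antiderivative F(x) = 2*x^5/5 + x^4/4 - x^2 - x at the endpoints):
  F(1) − F(−1) = -27/20 − (-3/20) = -6/5.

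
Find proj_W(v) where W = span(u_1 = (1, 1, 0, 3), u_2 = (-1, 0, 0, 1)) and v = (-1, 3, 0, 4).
proj_W(v) = (-1/2, 1, 0, 9/2)

Set up U = [u_1 | ... | u_2] ∈ R^(4×2). The projector onto W = col(U) is P = U (U^T U)^(-1) U^T.
Compute U^T U =
  [11, 2]
  [2, 2],
and U^T v = (14, 5).
Solve U^T U · c = U^T v for the coefficients: c = (1, 3/2). The projection is proj_W(v) = U c.
Check: (v - proj_W(v)) · u_1 = 0  (should be 0).
Check: (v - proj_W(v)) · u_2 = 0  (should be 0).
Result: proj_W(v) = (-1/2, 1, 0, 9/2).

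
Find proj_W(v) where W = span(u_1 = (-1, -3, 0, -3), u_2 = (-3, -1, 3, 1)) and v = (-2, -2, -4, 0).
proj_W(v) = (128/371, -416/371, -300/371, -88/53)

Set up U = [u_1 | ... | u_2] ∈ R^(4×2). The projector onto W = col(U) is P = U (U^T U)^(-1) U^T.
Compute U^T U =
  [19, 3]
  [3, 20],
and U^T v = (8, -4).
Solve U^T U · c = U^T v for the coefficients: c = (172/371, -100/371). The projection is proj_W(v) = U c.
Check: (v - proj_W(v)) · u_1 = 0  (should be 0).
Check: (v - proj_W(v)) · u_2 = 0  (should be 0).
Result: proj_W(v) = (128/371, -416/371, -300/371, -88/53).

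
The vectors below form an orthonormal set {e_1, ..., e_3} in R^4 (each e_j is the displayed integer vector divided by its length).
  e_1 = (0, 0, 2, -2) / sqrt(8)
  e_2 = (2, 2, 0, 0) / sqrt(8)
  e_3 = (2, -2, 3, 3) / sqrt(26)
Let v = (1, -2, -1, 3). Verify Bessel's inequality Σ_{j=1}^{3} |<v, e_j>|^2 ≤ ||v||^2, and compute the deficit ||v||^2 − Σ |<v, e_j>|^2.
Σ |<v, e_j>|^2 = 365/26; ||v||^2 = 15; deficit = 25/26

Write each e_j = u_j / sqrt(<u_j, u_j>) where u_j is the displayed integer vector. Then <v, e_j> = <v, u_j> / sqrt(<u_j, u_j>), so |<v, e_j>|^2 = <v, u_j>^2 / <u_j, u_j>.
Coefficients: <v, e_1> = -8/sqrt(8), <v, e_2> = -2/sqrt(8), <v, e_3> = 12/sqrt(26).
Square and sum: Σ |<v, e_j>|^2 = 365/26.
Compute ||v||^2 = v·v = 15.
Deficit = 15 − 365/26 = 25/26 ≥ 0, confirming Bessel's inequality. (The deficit equals ||v − Σ <v,e_j> e_j||^2, the squared distance from v to span{e_j}.)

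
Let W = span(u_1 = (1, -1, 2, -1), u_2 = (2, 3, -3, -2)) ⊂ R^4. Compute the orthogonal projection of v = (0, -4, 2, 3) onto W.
proj_W(v) = (-276/157, -439/157, 449/157, 276/157)

Set up U = [u_1 | ... | u_2] ∈ R^(4×2). The projector onto W = col(U) is P = U (U^T U)^(-1) U^T.
Compute U^T U =
  [7, -5]
  [-5, 26],
and U^T v = (5, -24).
Solve U^T U · c = U^T v for the coefficients: c = (10/157, -143/157). The projection is proj_W(v) = U c.
Check: (v - proj_W(v)) · u_1 = 0  (should be 0).
Check: (v - proj_W(v)) · u_2 = 0  (should be 0).
Result: proj_W(v) = (-276/157, -439/157, 449/157, 276/157).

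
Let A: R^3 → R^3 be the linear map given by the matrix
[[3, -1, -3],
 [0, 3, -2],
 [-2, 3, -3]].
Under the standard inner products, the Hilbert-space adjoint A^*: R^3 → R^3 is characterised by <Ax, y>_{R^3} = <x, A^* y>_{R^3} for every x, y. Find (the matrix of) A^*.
A^* = A^T =
[[3, 0, -2],
 [-1, 3, 3],
 [-3, -2, -3]]

For real matrices with standard dot products, the defining identity <Ax, y> = <x, A^* y> gives (Ax)^T y = x^T (A^*) y, i.e. x^T A^T y = x^T (A^*) y. Since this holds for all x, y, we must have A^* = A^T. Therefore
A^* =
[[3, 0, -2],
 [-1, 3, 3],
 [-3, -2, -3]].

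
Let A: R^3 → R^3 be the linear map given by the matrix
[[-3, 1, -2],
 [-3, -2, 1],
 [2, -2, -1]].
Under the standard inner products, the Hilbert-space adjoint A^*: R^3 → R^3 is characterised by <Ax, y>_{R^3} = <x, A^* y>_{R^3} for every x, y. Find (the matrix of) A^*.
A^* = A^T =
[[-3, -3, 2],
 [1, -2, -2],
 [-2, 1, -1]]

For real matrices with standard dot products, the defining identity <Ax, y> = <x, A^* y> gives (Ax)^T y = x^T (A^*) y, i.e. x^T A^T y = x^T (A^*) y. Since this holds for all x, y, we must have A^* = A^T. Therefore
A^* =
[[-3, -3, 2],
 [1, -2, -2],
 [-2, 1, -1]].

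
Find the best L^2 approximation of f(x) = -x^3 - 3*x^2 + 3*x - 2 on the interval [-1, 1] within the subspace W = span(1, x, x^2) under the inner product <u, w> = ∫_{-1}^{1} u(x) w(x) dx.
g(x) = -3*x^2 + 12*x/5 - 2

The best approximation g ∈ W is the orthogonal projection of f onto W. Writing g = a_0 + a_1 x + a_2 x^2, the coefficients solve the normal equations G · a = b where
  G_{ij} = <φ_i, φ_j> and b_i = <f, φ_i>, with φ_0 = 1, φ_1 = x, φ_2 = x^2.
G =
  [2, 0, 2/3]
  [0, 2/3, 0]
  [2/3, 0, 2/5],
b = (-6, 8/5, -38/15).
Solving gives a_0 = -2, a_1 = 12/5, a_2 = -3, so
  g(x) = -3*x^2 + 12*x/5 - 2.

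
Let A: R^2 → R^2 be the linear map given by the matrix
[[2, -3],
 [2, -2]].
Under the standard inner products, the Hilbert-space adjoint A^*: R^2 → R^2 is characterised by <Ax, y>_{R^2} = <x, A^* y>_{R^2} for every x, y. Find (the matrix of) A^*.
A^* = A^T =
[[2, 2],
 [-3, -2]]

For real matrices with standard dot products, the defining identity <Ax, y> = <x, A^* y> gives (Ax)^T y = x^T (A^*) y, i.e. x^T A^T y = x^T (A^*) y. Since this holds for all x, y, we must have A^* = A^T. Therefore
A^* =
[[2, 2],
 [-3, -2]].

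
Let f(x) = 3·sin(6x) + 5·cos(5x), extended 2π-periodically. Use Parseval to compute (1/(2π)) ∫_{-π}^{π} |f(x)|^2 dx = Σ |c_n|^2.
Σ |c_n|^2 = 17

Expand |f|^2 and use orthogonality of {sin(nx), cos(mx)} on [-π, π]:
  ∫_{-π}^{π} sin(nx)^2 dx = π, ∫ cos(mx)^2 dx = π, and cross terms integrate to 0.
So ∫_{-π}^{π} f(x)^2 dx = 3^2 · π + 5^2 · π = (9 + 25)π.
Divide by 2π: (9 + 25)/2 = 17.
By Parseval, this equals Σ |c_n|^2.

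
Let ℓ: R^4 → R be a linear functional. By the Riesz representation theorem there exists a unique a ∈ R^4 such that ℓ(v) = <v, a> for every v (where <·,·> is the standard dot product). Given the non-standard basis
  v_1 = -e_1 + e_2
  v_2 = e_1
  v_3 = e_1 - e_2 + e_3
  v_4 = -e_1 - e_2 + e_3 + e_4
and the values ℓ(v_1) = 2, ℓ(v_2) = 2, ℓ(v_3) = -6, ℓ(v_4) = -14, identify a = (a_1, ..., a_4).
a = (2, 4, -4, -4)

Write a = (a_1, ..., a_4) in the standard basis. For each basis vector v_i, ℓ(v_i) = <v_i, a> is a linear equation in the a_j's. Collect the n equations into a matrix system V a = ℓ, where row i of V is v_i (expressed in the standard basis). Since V is invertible (lower-triangular with 1s on the diagonal, up to permutation), solve by back-substitution:
  V =
[[-1, 1, 0, 0],
 [1, 0, 0, 0],
 [1, -1, 1, 0],
 [-1, -1, 1, 1]]
  V a = (2, 2, -6, -14)
Solving gives a = (2, 4, -4, -4).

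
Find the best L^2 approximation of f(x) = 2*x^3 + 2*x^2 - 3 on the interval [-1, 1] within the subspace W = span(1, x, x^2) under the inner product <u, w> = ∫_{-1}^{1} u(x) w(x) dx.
g(x) = 2*x^2 + 6*x/5 - 3

The best approximation g ∈ W is the orthogonal projection of f onto W. Writing g = a_0 + a_1 x + a_2 x^2, the coefficients solve the normal equations G · a = b where
  G_{ij} = <φ_i, φ_j> and b_i = <f, φ_i>, with φ_0 = 1, φ_1 = x, φ_2 = x^2.
G =
  [2, 0, 2/3]
  [0, 2/3, 0]
  [2/3, 0, 2/5],
b = (-14/3, 4/5, -6/5).
Solving gives a_0 = -3, a_1 = 6/5, a_2 = 2, so
  g(x) = 2*x^2 + 6*x/5 - 3.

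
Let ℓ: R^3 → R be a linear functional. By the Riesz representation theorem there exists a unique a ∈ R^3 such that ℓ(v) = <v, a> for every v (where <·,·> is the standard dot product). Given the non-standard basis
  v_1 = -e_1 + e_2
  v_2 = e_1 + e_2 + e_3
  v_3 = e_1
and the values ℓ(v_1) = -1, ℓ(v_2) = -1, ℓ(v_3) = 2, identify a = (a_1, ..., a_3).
a = (2, 1, -4)

Write a = (a_1, ..., a_3) in the standard basis. For each basis vector v_i, ℓ(v_i) = <v_i, a> is a linear equation in the a_j's. Collect the n equations into a matrix system V a = ℓ, where row i of V is v_i (expressed in the standard basis). Since V is invertible (lower-triangular with 1s on the diagonal, up to permutation), solve by back-substitution:
  V =
[[-1, 1, 0],
 [1, 1, 1],
 [1, 0, 0]]
  V a = (-1, -1, 2)
Solving gives a = (2, 1, -4).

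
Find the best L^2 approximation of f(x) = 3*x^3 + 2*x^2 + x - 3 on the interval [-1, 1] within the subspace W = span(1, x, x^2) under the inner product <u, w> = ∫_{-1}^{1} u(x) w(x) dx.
g(x) = 2*x^2 + 14*x/5 - 3

The best approximation g ∈ W is the orthogonal projection of f onto W. Writing g = a_0 + a_1 x + a_2 x^2, the coefficients solve the normal equations G · a = b where
  G_{ij} = <φ_i, φ_j> and b_i = <f, φ_i>, with φ_0 = 1, φ_1 = x, φ_2 = x^2.
G =
  [2, 0, 2/3]
  [0, 2/3, 0]
  [2/3, 0, 2/5],
b = (-14/3, 28/15, -6/5).
Solving gives a_0 = -3, a_1 = 14/5, a_2 = 2, so
  g(x) = 2*x^2 + 14*x/5 - 3.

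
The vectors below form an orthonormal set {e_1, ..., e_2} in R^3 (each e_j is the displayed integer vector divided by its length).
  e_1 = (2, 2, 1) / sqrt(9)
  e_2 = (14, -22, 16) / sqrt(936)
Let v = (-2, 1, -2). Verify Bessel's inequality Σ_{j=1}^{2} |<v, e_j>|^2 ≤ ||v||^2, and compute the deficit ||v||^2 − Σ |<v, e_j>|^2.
Σ |<v, e_j>|^2 = 233/26; ||v||^2 = 9; deficit = 1/26

Write each e_j = u_j / sqrt(<u_j, u_j>) where u_j is the displayed integer vector. Then <v, e_j> = <v, u_j> / sqrt(<u_j, u_j>), so |<v, e_j>|^2 = <v, u_j>^2 / <u_j, u_j>.
Coefficients: <v, e_1> = -4/sqrt(9), <v, e_2> = -82/sqrt(936).
Square and sum: Σ |<v, e_j>|^2 = 233/26.
Compute ||v||^2 = v·v = 9.
Deficit = 9 − 233/26 = 1/26 ≥ 0, confirming Bessel's inequality. (The deficit equals ||v − Σ <v,e_j> e_j||^2, the squared distance from v to span{e_j}.)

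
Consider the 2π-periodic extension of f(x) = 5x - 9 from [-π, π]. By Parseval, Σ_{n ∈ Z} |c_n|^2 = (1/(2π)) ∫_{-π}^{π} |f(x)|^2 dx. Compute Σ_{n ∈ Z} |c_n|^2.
Σ |c_n|^2 = 25π^2/3 + 81

Expand and integrate term by term over [-π, π]:
  ∫ (5x)^2 dx = 25·(2π^3/3); ∫ 2·5·(-9)·x dx = 0 (odd integrand); ∫ (-9)^2 dx = 81·2π.
So (1/(2π)) ∫_{-π}^{π} (5x - 9)^2 dx = 25π^2/3 + 81 = 25π^2/3 + 81.
Parseval ⇒ Σ |c_n|^2 = 25π^2/3 + 81.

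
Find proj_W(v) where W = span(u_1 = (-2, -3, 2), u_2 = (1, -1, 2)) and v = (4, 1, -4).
proj_W(v) = (188/77, 257/77, -158/77)

Set up U = [u_1 | ... | u_2] ∈ R^(3×2). The projector onto W = col(U) is P = U (U^T U)^(-1) U^T.
Compute U^T U =
  [17, 5]
  [5, 6],
and U^T v = (-19, -5).
Solve U^T U · c = U^T v for the coefficients: c = (-89/77, 10/77). The projection is proj_W(v) = U c.
Check: (v - proj_W(v)) · u_1 = 0  (should be 0).
Check: (v - proj_W(v)) · u_2 = 0  (should be 0).
Result: proj_W(v) = (188/77, 257/77, -158/77).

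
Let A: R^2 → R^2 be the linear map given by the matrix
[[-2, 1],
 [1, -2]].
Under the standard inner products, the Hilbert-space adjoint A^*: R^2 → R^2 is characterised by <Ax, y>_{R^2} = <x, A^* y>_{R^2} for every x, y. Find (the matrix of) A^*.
A^* = A^T =
[[-2, 1],
 [1, -2]]

For real matrices with standard dot products, the defining identity <Ax, y> = <x, A^* y> gives (Ax)^T y = x^T (A^*) y, i.e. x^T A^T y = x^T (A^*) y. Since this holds for all x, y, we must have A^* = A^T. Therefore
A^* =
[[-2, 1],
 [1, -2]].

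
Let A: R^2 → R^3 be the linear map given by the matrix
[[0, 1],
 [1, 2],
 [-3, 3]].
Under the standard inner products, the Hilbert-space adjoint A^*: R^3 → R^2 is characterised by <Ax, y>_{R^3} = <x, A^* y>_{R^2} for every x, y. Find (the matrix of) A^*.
A^* = A^T =
[[0, 1, -3],
 [1, 2, 3]]

For real matrices with standard dot products, the defining identity <Ax, y> = <x, A^* y> gives (Ax)^T y = x^T (A^*) y, i.e. x^T A^T y = x^T (A^*) y. Since this holds for all x, y, we must have A^* = A^T. Therefore
A^* =
[[0, 1, -3],
 [1, 2, 3]].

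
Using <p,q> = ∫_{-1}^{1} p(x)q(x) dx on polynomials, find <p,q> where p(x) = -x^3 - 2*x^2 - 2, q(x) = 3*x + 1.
<p,q> = -98/15

Expand the product: p(x)·q(x) = -3*x^4 - 7*x^3 - 2*x^2 - 6*x - 2.
∫_{-1}^{1} of each monomial x^k gives [2/(k+1) if k even, 0 if k odd]. Integrating term-by-term (or equivalently evaluating the antiderivative F(x) = -3*x^5/5 - 7*x^4/4 - 2*x^3/3 - 3*x^2 - 2*x at the endpoints):
  F(1) − F(−1) = -481/60 − (-89/60) = -98/15.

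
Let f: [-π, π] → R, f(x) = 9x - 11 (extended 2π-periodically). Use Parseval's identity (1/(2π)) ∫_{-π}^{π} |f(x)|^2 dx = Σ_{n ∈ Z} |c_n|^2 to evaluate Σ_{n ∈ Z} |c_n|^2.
Σ |c_n|^2 = 27π^2 + 121

Expand and integrate term by term over [-π, π]:
  ∫ (9x)^2 dx = 81·(2π^3/3); ∫ 2·9·(-11)·x dx = 0 (odd integrand); ∫ (-11)^2 dx = 121·2π.
So (1/(2π)) ∫_{-π}^{π} (9x - 11)^2 dx = 81π^2/3 + 121 = 27π^2 + 121.
Parseval ⇒ Σ |c_n|^2 = 27π^2 + 121.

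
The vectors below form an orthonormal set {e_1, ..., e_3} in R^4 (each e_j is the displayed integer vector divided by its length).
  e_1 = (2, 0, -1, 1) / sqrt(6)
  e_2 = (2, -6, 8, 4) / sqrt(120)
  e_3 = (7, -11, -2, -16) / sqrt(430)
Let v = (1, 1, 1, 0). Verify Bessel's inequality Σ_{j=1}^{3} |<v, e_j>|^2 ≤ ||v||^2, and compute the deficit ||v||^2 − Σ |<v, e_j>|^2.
Σ |<v, e_j>|^2 = 33/86; ||v||^2 = 3; deficit = 225/86

Write each e_j = u_j / sqrt(<u_j, u_j>) where u_j is the displayed integer vector. Then <v, e_j> = <v, u_j> / sqrt(<u_j, u_j>), so |<v, e_j>|^2 = <v, u_j>^2 / <u_j, u_j>.
Coefficients: <v, e_1> = 1/sqrt(6), <v, e_2> = 4/sqrt(120), <v, e_3> = -6/sqrt(430).
Square and sum: Σ |<v, e_j>|^2 = 33/86.
Compute ||v||^2 = v·v = 3.
Deficit = 3 − 33/86 = 225/86 ≥ 0, confirming Bessel's inequality. (The deficit equals ||v − Σ <v,e_j> e_j||^2, the squared distance from v to span{e_j}.)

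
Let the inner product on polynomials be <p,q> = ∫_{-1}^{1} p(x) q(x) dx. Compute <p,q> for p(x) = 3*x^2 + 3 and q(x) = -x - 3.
<p,q> = -24

Expand the product: p(x)·q(x) = -3*x^3 - 9*x^2 - 3*x - 9.
∫_{-1}^{1} of each monomial x^k gives [2/(k+1) if k even, 0 if k odd]. Integrating term-by-term (or equivalently evaluating the antiderivative F(x) = -3*x^4/4 - 3*x^3 - 3*x^2/2 - 9*x at the endpoints):
  F(1) − F(−1) = -57/4 − (39/4) = -24.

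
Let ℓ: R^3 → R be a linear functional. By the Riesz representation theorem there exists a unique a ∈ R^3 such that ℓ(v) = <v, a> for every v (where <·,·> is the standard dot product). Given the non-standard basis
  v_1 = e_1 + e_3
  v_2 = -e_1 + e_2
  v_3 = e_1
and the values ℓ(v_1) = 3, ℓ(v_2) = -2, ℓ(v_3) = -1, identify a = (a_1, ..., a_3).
a = (-1, -3, 4)

Write a = (a_1, ..., a_3) in the standard basis. For each basis vector v_i, ℓ(v_i) = <v_i, a> is a linear equation in the a_j's. Collect the n equations into a matrix system V a = ℓ, where row i of V is v_i (expressed in the standard basis). Since V is invertible (lower-triangular with 1s on the diagonal, up to permutation), solve by back-substitution:
  V =
[[1, 0, 1],
 [-1, 1, 0],
 [1, 0, 0]]
  V a = (3, -2, -1)
Solving gives a = (-1, -3, 4).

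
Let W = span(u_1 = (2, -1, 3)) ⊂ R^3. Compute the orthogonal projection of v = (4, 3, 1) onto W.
proj_W(v) = (8/7, -4/7, 12/7)

Set up U = [u_1 | ... | u_1] ∈ R^(3×1). The projector onto W = col(U) is P = U (U^T U)^(-1) U^T.
Compute U^T U =
  [14],
and U^T v = (8).
Solve U^T U · c = U^T v for the coefficients: c = (4/7). The projection is proj_W(v) = U c.
Check: (v - proj_W(v)) · u_1 = 0  (should be 0).
Result: proj_W(v) = (8/7, -4/7, 12/7).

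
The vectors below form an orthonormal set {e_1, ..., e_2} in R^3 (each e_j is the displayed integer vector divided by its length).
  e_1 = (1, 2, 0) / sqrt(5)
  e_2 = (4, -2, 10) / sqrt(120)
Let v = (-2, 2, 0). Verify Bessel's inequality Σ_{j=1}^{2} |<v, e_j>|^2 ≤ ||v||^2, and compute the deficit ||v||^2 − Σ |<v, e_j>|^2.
Σ |<v, e_j>|^2 = 2; ||v||^2 = 8; deficit = 6

Write each e_j = u_j / sqrt(<u_j, u_j>) where u_j is the displayed integer vector. Then <v, e_j> = <v, u_j> / sqrt(<u_j, u_j>), so |<v, e_j>|^2 = <v, u_j>^2 / <u_j, u_j>.
Coefficients: <v, e_1> = 2/sqrt(5), <v, e_2> = -12/sqrt(120).
Square and sum: Σ |<v, e_j>|^2 = 2.
Compute ||v||^2 = v·v = 8.
Deficit = 8 − 2 = 6 ≥ 0, confirming Bessel's inequality. (The deficit equals ||v − Σ <v,e_j> e_j||^2, the squared distance from v to span{e_j}.)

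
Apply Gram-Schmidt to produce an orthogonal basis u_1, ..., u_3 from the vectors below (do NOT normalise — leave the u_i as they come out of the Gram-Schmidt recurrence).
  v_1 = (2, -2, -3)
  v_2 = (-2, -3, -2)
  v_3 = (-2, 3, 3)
Orthogonal basis:
  u_1 = (2, -2, -3)
  u_2 = (-50/17, -35/17, -10/17)
  u_3 = (-2/9, 4/9, -4/9)

Apply the Gram-Schmidt recurrence
  u_1 = v_1
  u_i = v_i − Σ_{j<i} ((v_i · u_j) / (u_j · u_j)) · u_j.

Step by step this gives:
  u_1 = (2, -2, -3)
  u_2 = (-50/17, -35/17, -10/17)
  u_3 = (-2/9, 4/9, -4/9)

Orthogonality check:
  u_2 · u_1 = 0 (should be 0)
  u_3 · u_1 = 0 (should be 0)
  u_3 · u_2 = 0 (should be 0)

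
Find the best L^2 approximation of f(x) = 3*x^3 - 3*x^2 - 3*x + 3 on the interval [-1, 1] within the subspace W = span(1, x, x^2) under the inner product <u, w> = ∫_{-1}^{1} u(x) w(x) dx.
g(x) = -3*x^2 - 6*x/5 + 3

The best approximation g ∈ W is the orthogonal projection of f onto W. Writing g = a_0 + a_1 x + a_2 x^2, the coefficients solve the normal equations G · a = b where
  G_{ij} = <φ_i, φ_j> and b_i = <f, φ_i>, with φ_0 = 1, φ_1 = x, φ_2 = x^2.
G =
  [2, 0, 2/3]
  [0, 2/3, 0]
  [2/3, 0, 2/5],
b = (4, -4/5, 4/5).
Solving gives a_0 = 3, a_1 = -6/5, a_2 = -3, so
  g(x) = -3*x^2 - 6*x/5 + 3.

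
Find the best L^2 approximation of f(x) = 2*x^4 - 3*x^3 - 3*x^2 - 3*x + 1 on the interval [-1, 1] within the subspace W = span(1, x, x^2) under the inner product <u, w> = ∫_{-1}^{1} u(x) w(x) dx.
g(x) = -9*x^2/7 - 24*x/5 + 29/35

The best approximation g ∈ W is the orthogonal projection of f onto W. Writing g = a_0 + a_1 x + a_2 x^2, the coefficients solve the normal equations G · a = b where
  G_{ij} = <φ_i, φ_j> and b_i = <f, φ_i>, with φ_0 = 1, φ_1 = x, φ_2 = x^2.
G =
  [2, 0, 2/3]
  [0, 2/3, 0]
  [2/3, 0, 2/5],
b = (4/5, -16/5, 4/105).
Solving gives a_0 = 29/35, a_1 = -24/5, a_2 = -9/7, so
  g(x) = -9*x^2/7 - 24*x/5 + 29/35.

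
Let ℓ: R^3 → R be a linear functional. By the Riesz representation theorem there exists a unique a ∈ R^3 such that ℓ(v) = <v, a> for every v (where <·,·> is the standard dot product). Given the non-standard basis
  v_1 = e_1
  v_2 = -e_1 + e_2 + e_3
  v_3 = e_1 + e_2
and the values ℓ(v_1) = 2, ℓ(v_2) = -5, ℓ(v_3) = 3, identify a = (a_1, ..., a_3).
a = (2, 1, -4)

Write a = (a_1, ..., a_3) in the standard basis. For each basis vector v_i, ℓ(v_i) = <v_i, a> is a linear equation in the a_j's. Collect the n equations into a matrix system V a = ℓ, where row i of V is v_i (expressed in the standard basis). Since V is invertible (lower-triangular with 1s on the diagonal, up to permutation), solve by back-substitution:
  V =
[[1, 0, 0],
 [-1, 1, 1],
 [1, 1, 0]]
  V a = (2, -5, 3)
Solving gives a = (2, 1, -4).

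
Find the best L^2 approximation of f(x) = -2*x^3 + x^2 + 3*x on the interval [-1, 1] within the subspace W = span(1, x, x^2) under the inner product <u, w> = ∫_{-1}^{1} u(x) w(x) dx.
g(x) = x^2 + 9*x/5

The best approximation g ∈ W is the orthogonal projection of f onto W. Writing g = a_0 + a_1 x + a_2 x^2, the coefficients solve the normal equations G · a = b where
  G_{ij} = <φ_i, φ_j> and b_i = <f, φ_i>, with φ_0 = 1, φ_1 = x, φ_2 = x^2.
G =
  [2, 0, 2/3]
  [0, 2/3, 0]
  [2/3, 0, 2/5],
b = (2/3, 6/5, 2/5).
Solving gives a_0 = 0, a_1 = 9/5, a_2 = 1, so
  g(x) = x^2 + 9*x/5.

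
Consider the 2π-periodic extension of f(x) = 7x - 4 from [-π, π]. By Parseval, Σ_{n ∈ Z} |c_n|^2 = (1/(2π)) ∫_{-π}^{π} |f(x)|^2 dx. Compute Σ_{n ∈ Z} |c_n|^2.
Σ |c_n|^2 = 49π^2/3 + 16

Expand and integrate term by term over [-π, π]:
  ∫ (7x)^2 dx = 49·(2π^3/3); ∫ 2·7·(-4)·x dx = 0 (odd integrand); ∫ (-4)^2 dx = 16·2π.
So (1/(2π)) ∫_{-π}^{π} (7x - 4)^2 dx = 49π^2/3 + 16 = 49π^2/3 + 16.
Parseval ⇒ Σ |c_n|^2 = 49π^2/3 + 16.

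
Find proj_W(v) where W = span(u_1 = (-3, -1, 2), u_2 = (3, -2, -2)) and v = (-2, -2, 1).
proj_W(v) = (-24/13, -2, 16/13)

Set up U = [u_1 | ... | u_2] ∈ R^(3×2). The projector onto W = col(U) is P = U (U^T U)^(-1) U^T.
Compute U^T U =
  [14, -11]
  [-11, 17],
and U^T v = (10, -4).
Solve U^T U · c = U^T v for the coefficients: c = (14/13, 6/13). The projection is proj_W(v) = U c.
Check: (v - proj_W(v)) · u_1 = 0  (should be 0).
Check: (v - proj_W(v)) · u_2 = 0  (should be 0).
Result: proj_W(v) = (-24/13, -2, 16/13).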